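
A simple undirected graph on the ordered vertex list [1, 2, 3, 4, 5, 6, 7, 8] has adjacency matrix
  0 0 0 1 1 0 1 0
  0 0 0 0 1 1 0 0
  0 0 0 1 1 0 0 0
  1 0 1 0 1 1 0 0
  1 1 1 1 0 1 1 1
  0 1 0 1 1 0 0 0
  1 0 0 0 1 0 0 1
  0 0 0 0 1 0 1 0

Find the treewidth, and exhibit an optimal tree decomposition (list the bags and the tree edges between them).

Each bag holds 3 vertices, so the decomposition has width 2, which upper-bounds the treewidth. On the other hand G contains the 3-clique {5, 7, 8}. A clique must lie in a single bag of any decomposition, so no decomposition can have width below 2. Therefore the treewidth is 2.

Treewidth 2.
One optimal decomposition is:
Bags: B1 = {1, 4, 5}  B2 = {4, 5, 6}  B3 = {1, 5, 7}  B4 = {5, 7, 8}  B5 = {3, 4, 5}  B6 = {2, 5, 6}
Tree: B1–B2, B1–B3, B3–B4, B2–B5, B2–B6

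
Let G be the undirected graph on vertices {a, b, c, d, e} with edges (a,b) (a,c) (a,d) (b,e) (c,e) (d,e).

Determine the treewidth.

A width-2 tree decomposition is:
Bags: B1 = {a, d, e}  B2 = {a, b, e}  B3 = {a, c, e}
Tree: B1–B2, B2–B3
Every bag has size at most 3, so the width is 3 − 1 = 2 and tw(G) ≤ 2. For the lower bound, G contains the cycle d–a–b–e–d, so G is not a forest; only forests have treewidth ≤ 1, hence tw(G) ≥ 2. The upper and lower bounds meet at 2, so that is the treewidth.

2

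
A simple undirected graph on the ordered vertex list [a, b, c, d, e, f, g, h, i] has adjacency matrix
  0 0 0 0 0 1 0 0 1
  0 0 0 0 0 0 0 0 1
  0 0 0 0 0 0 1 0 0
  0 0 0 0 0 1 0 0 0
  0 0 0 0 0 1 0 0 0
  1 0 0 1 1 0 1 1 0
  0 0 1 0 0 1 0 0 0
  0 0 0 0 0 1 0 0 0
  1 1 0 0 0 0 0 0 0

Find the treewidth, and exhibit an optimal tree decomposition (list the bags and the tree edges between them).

Treewidth 1.
One optimal decomposition is:
Bags: B1 = {e, f}  B2 = {a, f}  B3 = {a, i}  B4 = {f, h}  B5 = {b, i}  B6 = {f, g}  B7 = {c, g}  B8 = {d, f}
Tree: B1–B2, B2–B3, B1–B4, B3–B5, B2–B6, B6–B7, B6–B8

Every bag has size at most 2, so the width is 2 − 1 = 1 and tw(G) ≤ 1. Any graph with an edge has treewidth ≥ 1, and G has the edge f–e. Combining the bounds, tw(G) = 1.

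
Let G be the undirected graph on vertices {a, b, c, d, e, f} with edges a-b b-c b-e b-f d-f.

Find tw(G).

1

A width-1 tree decomposition is:
Bags: B1 = {b, c}  B2 = {b, e}  B3 = {b, f}  B4 = {a, b}  B5 = {d, f}
Tree: B1–B2, B2–B3, B1–B4, B3–B5
Each bag holds 2 vertices, so the decomposition has width 1, which upper-bounds the treewidth. Any graph with an edge has treewidth ≥ 1, and G has the edge b–c. Hence tw(G) = 1 exactly.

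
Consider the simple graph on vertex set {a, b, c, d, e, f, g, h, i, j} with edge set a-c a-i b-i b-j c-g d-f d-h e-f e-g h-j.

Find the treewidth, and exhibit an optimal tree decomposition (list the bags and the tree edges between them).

The largest bag has 3 vertices, giving width 2; this decomposition certifies tw(G) ≤ 2. The edges h–d–f–e–g–c–a–i–b–j–h form a cycle, so G is not a tree and its treewidth is at least 2. Combining the bounds, tw(G) = 2.

Treewidth 2.
Bags: B1 = {d, f, h}  B2 = {e, f, h}  B3 = {e, g, h}  B4 = {c, g, h}  B5 = {a, c, h}  B6 = {a, h, i}  B7 = {b, h, i}  B8 = {b, h, j}
Tree: B1–B2, B2–B3, B3–B4, B4–B5, B5–B6, B6–B7, B7–B8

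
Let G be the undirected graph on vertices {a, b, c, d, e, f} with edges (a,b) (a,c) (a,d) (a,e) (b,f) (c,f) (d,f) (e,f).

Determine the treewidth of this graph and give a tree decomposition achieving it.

Treewidth 2.
One optimal decomposition is:
Bags: B1 = {a, e, f}  B2 = {a, c, f}  B3 = {a, d, f}  B4 = {a, b, f}
Tree: B1–B2, B2–B3, B3–B4

The largest bag has 3 vertices, giving width 2; this decomposition certifies tw(G) ≤ 2. For the lower bound, G contains the cycle e–f–c–a–e, so G is not a forest; only forests have treewidth ≤ 1, hence tw(G) ≥ 2. Hence tw(G) = 2 exactly.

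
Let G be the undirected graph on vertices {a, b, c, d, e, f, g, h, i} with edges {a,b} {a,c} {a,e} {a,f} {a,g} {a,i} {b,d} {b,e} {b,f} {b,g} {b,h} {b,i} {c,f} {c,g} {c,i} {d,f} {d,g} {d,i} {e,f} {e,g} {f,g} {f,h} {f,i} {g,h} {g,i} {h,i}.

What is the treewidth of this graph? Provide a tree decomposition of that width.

The largest bag has 5 vertices, giving width 4; this decomposition certifies tw(G) ≤ 4. On the other hand G contains the 5-clique {a, c, f, g, i}. A clique must lie in a single bag of any decomposition, so no decomposition can have width below 4. Hence tw(G) = 4 exactly.

Treewidth 4.
One optimal decomposition is:
Bags: B1 = {a, b, e, f, g}  B2 = {a, b, f, g, i}  B3 = {a, c, f, g, i}  B4 = {b, f, g, h, i}  B5 = {b, d, f, g, i}
Tree: B1–B2, B2–B3, B2–B4, B4–B5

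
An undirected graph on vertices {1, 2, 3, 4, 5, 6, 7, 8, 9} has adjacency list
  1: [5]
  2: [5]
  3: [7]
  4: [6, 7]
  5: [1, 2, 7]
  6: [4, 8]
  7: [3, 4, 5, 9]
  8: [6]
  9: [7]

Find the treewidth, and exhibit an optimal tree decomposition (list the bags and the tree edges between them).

Treewidth 1.
One optimal decomposition is:
Bags: B1 = {5, 7}  B2 = {1, 5}  B3 = {7, 9}  B4 = {4, 7}  B5 = {3, 7}  B6 = {4, 6}  B7 = {2, 5}  B8 = {6, 8}
Tree: B1–B2, B1–B3, B3–B4, B1–B5, B4–B6, B2–B7, B6–B8

The largest bag has 2 vertices, giving width 1; this decomposition certifies tw(G) ≤ 1. Since G has at least one edge (e.g. 5–7), it is not an edgeless graph, so tw(G) ≥ 1. Therefore the treewidth is 1.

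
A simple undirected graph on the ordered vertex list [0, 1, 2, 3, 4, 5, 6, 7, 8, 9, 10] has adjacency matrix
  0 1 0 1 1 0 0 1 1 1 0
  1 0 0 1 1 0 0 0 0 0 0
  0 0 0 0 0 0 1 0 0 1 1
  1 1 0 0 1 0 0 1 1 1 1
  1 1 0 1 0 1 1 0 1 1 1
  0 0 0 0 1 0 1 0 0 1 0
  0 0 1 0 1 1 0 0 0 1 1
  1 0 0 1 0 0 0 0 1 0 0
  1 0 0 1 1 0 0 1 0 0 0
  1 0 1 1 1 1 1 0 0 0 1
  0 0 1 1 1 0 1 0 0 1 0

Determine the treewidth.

3

A width-3 tree decomposition is:
Bags: B1 = {3, 4, 9, 10}  B2 = {4, 6, 9, 10}  B3 = {0, 3, 4, 9}  B4 = {2, 6, 9, 10}  B5 = {0, 3, 4, 8}  B6 = {0, 1, 3, 4}  B7 = {4, 5, 6, 9}  B8 = {0, 3, 7, 8}
Tree: B1–B2, B1–B3, B2–B4, B3–B5, B5–B6, B2–B7, B5–B8
The largest bag has 4 vertices, giving width 3; this decomposition certifies tw(G) ≤ 3. For the lower bound, the 4 vertices {2, 6, 9, 10} are pairwise adjacent, and any tree decomposition puts a clique entirely inside one bag — forcing width ≥ 3. The upper and lower bounds meet at 3, so that is the treewidth.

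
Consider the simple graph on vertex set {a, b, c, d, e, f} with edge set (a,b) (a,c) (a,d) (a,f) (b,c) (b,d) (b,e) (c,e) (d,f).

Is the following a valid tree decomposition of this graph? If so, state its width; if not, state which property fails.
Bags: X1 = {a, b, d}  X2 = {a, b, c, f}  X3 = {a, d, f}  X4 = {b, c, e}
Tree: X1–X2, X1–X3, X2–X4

A tree decomposition must satisfy three properties: every vertex lies in some bag; for every edge, both endpoints lie together in some bag; and for every vertex, the bags containing it form a connected subtree. Here bags containing vertex f are not connected in the tree, so the decomposition is invalid.

No — bags containing vertex f are not connected in the tree.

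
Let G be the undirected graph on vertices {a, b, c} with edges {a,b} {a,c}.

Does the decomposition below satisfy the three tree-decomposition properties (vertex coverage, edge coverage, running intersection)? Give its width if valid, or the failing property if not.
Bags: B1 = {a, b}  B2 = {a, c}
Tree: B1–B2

Vertex coverage: the bags together contain {a, b, c}, the full vertex set. Edge coverage: each edge of G has both endpoints in at least one bag. Running intersection: for every vertex, the bags containing it form a connected subtree. All three properties hold, so this is a valid tree decomposition of width max|bag| − 1 = 1, and hence tw(G) ≤ 1.

Yes; width 1.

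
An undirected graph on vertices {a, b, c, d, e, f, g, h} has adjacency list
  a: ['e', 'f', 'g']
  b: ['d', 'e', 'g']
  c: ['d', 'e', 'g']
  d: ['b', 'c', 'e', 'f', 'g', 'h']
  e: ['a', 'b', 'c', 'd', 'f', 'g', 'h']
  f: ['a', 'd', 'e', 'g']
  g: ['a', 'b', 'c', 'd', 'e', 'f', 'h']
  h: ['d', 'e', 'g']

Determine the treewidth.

A width-3 tree decomposition is:
Bags: B1 = {d, e, g, h}  B2 = {d, e, f, g}  B3 = {b, d, e, g}  B4 = {c, d, e, g}  B5 = {a, e, f, g}
Tree: B1–B2, B2–B3, B1–B4, B2–B5
Every bag has size at most 4, so the width is 4 − 1 = 3 and tw(G) ≤ 3. On the other hand G contains the 4-clique {d, e, g, h}. A clique must lie in a single bag of any decomposition, so no decomposition can have width below 3. The upper and lower bounds meet at 3, so that is the treewidth.

3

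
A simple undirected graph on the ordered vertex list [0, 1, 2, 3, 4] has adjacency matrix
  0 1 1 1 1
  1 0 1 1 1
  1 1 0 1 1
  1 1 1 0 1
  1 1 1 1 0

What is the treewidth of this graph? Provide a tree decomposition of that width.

A single bag containing all 5 vertices is trivially a valid decomposition of width 4. On the other hand G contains the 5-clique {0, 1, 2, 3, 4}. A clique must lie in a single bag of any decomposition, so no decomposition can have width below 4. Therefore the treewidth is 4.

Treewidth 4.
Bags: B1 = {0, 1, 2, 3, 4}
Tree: (single bag)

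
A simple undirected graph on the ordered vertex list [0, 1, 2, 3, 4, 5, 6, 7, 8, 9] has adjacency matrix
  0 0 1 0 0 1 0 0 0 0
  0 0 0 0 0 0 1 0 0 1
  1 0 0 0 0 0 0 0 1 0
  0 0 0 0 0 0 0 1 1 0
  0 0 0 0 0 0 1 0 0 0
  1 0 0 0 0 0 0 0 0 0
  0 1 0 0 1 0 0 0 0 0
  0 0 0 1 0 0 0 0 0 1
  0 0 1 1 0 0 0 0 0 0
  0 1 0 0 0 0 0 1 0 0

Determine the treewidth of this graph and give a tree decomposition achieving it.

Treewidth 1.
One such decomposition:
Bags: B1 = {0, 5}  B2 = {0, 2}  B3 = {2, 8}  B4 = {3, 8}  B5 = {3, 7}  B6 = {7, 9}  B7 = {1, 9}  B8 = {1, 6}  B9 = {4, 6}
Tree: B1–B2, B2–B3, B3–B4, B4–B5, B5–B6, B6–B7, B7–B8, B8–B9

The largest bag has 2 vertices, giving width 1; this decomposition certifies tw(G) ≤ 1. Since G has at least one edge (e.g. 5–0), it is not an edgeless graph, so tw(G) ≥ 1. The upper and lower bounds meet at 1, so that is the treewidth.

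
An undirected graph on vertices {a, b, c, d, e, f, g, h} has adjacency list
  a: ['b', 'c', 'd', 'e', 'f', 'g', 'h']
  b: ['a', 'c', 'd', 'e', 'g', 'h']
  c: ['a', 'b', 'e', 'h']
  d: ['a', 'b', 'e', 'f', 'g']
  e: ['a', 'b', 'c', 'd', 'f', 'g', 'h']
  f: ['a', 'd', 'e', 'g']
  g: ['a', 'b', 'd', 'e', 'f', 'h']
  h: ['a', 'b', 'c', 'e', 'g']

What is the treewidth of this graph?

4

A width-4 tree decomposition is:
Bags: B1 = {a, b, d, e, g}  B2 = {a, d, e, f, g}  B3 = {a, b, e, g, h}  B4 = {a, b, c, e, h}
Tree: B1–B2, B1–B3, B3–B4
The largest bag has 5 vertices, giving width 4; this decomposition certifies tw(G) ≤ 4. Conversely, {a, d, e, f, g} is a clique of size 5, and the vertices of any clique must share a bag in every tree decomposition; so some bag has ≥ 5 vertices and tw(G) ≥ 4. Therefore the treewidth is 4.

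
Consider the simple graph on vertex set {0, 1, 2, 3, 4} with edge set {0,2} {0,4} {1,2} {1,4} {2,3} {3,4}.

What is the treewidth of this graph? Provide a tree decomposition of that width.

Treewidth 2.
Bags: B1 = {2, 3, 4}  B2 = {0, 2, 4}  B3 = {1, 2, 4}
Tree: B1–B2, B2–B3

Every bag has size at most 3, so the width is 3 − 1 = 2 and tw(G) ≤ 2. The edges 4–3–2–0–4 form a cycle, so G is not a tree and its treewidth is at least 2. The upper and lower bounds meet at 2, so that is the treewidth.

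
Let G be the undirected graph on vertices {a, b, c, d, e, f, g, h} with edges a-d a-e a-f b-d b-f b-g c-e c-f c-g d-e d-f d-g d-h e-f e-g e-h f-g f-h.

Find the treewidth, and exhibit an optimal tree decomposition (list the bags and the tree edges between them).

Treewidth 3.
One optimal decomposition is:
Bags: B1 = {a, d, e, f}  B2 = {d, e, f, g}  B3 = {b, d, f, g}  B4 = {d, e, f, h}  B5 = {c, e, f, g}
Tree: B1–B2, B2–B3, B2–B4, B2–B5

Every bag has size at most 4, so the width is 4 − 1 = 3 and tw(G) ≤ 3. For the lower bound, the 4 vertices {d, e, f, g} are pairwise adjacent, and any tree decomposition puts a clique entirely inside one bag — forcing width ≥ 3. Combining the bounds, tw(G) = 3.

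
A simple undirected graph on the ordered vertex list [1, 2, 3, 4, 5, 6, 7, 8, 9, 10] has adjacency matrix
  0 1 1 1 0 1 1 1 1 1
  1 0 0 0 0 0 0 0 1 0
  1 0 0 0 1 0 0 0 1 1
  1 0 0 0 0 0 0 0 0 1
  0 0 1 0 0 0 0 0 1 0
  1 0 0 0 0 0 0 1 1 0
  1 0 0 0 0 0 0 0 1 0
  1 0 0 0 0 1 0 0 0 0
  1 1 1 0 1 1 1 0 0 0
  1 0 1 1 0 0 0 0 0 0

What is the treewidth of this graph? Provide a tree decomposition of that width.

Treewidth 2.
One optimal decomposition is:
Bags: B1 = {1, 3, 9}  B2 = {1, 7, 9}  B3 = {1, 3, 10}  B4 = {1, 4, 10}  B5 = {3, 5, 9}  B6 = {1, 2, 9}  B7 = {1, 6, 9}  B8 = {1, 6, 8}
Tree: B1–B2, B1–B3, B3–B4, B1–B5, B2–B6, B2–B7, B7–B8

Each bag holds 3 vertices, so the decomposition has width 2, which upper-bounds the treewidth. Conversely, {1, 6, 8} is a clique of size 3, and the vertices of any clique must share a bag in every tree decomposition; so some bag has ≥ 3 vertices and tw(G) ≥ 2. Hence tw(G) = 2 exactly.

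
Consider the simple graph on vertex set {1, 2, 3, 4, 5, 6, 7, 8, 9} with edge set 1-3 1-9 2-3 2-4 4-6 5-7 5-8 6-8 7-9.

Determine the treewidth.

A width-2 tree decomposition is:
Bags: B1 = {1, 3, 9}  B2 = {3, 7, 9}  B3 = {3, 5, 7}  B4 = {3, 5, 8}  B5 = {3, 6, 8}  B6 = {3, 4, 6}  B7 = {2, 3, 4}
Tree: B1–B2, B2–B3, B3–B4, B4–B5, B5–B6, B6–B7
Each bag holds 3 vertices, so the decomposition has width 2, which upper-bounds the treewidth. The edges 3–1–9–7–5–8–6–4–2–3 form a cycle, so G is not a tree and its treewidth is at least 2. Hence tw(G) = 2 exactly.

2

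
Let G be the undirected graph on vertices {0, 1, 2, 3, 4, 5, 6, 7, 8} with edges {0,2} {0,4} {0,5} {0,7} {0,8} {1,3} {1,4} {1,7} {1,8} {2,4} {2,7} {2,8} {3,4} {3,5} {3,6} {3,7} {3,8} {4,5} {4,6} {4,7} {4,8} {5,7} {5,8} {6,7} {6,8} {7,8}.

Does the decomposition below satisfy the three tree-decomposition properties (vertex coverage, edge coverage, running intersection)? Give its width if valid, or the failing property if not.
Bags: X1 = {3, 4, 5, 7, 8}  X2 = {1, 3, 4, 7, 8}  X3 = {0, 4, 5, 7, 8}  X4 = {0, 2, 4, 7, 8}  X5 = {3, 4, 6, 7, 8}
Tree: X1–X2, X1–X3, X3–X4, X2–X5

Yes; width 4.

Checking the three conditions: (i) the bags cover all of {0, 1, 2, 3, 4, 5, 6, 7, 8}; (ii) for each edge, some bag contains both endpoints; (iii) the bags containing any fixed vertex form a subtree. All hold, so the decomposition is valid with width 5 − 1 = 4.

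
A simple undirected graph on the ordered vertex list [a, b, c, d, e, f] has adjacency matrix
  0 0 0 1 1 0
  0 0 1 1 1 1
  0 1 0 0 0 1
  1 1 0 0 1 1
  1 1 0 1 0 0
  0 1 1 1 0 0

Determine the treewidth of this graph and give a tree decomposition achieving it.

The largest bag has 3 vertices, giving width 2; this decomposition certifies tw(G) ≤ 2. For the lower bound, the 3 vertices {a, d, e} are pairwise adjacent, and any tree decomposition puts a clique entirely inside one bag — forcing width ≥ 2. Hence tw(G) = 2 exactly.

Treewidth 2.
Bags: B1 = {a, d, e}  B2 = {b, d, e}  B3 = {b, d, f}  B4 = {b, c, f}
Tree: B1–B2, B2–B3, B3–B4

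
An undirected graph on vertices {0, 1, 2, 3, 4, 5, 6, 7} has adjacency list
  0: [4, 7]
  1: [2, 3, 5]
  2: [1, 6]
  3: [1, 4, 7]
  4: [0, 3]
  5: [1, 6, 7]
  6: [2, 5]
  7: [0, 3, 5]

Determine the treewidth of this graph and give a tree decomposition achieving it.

Treewidth 2.
One optimal decomposition is:
Bags: B1 = {2, 5, 6}  B2 = {1, 2, 5}  B3 = {1, 5, 7}  B4 = {1, 3, 7}  B5 = {0, 3, 7}  B6 = {0, 3, 4}
Tree: B1–B2, B2–B3, B3–B4, B4–B5, B5–B6

The largest bag has 3 vertices, giving width 2; this decomposition certifies tw(G) ≤ 2. For the lower bound, G contains the cycle 6–2–1–5–6, so G is not a forest; only forests have treewidth ≤ 1, hence tw(G) ≥ 2. Therefore the treewidth is 2.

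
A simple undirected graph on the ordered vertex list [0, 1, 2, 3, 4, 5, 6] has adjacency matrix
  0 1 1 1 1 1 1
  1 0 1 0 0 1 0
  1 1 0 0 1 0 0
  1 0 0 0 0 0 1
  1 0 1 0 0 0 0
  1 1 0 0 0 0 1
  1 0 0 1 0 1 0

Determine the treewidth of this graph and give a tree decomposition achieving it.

Every bag has size at most 3, so the width is 3 − 1 = 2 and tw(G) ≤ 2. On the other hand G contains the 3-clique {0, 1, 2}. A clique must lie in a single bag of any decomposition, so no decomposition can have width below 2. Hence tw(G) = 2 exactly.

Treewidth 2.
One optimal decomposition is:
Bags: B1 = {0, 1, 2}  B2 = {0, 2, 4}  B3 = {0, 1, 5}  B4 = {0, 5, 6}  B5 = {0, 3, 6}
Tree: B1–B2, B1–B3, B3–B4, B4–B5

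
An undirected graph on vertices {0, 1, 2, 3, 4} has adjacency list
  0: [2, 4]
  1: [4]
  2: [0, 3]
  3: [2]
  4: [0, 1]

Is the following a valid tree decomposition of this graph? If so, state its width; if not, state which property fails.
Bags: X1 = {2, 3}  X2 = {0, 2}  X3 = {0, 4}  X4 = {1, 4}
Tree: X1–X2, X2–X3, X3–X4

Yes; width 1.

Every vertex of G appears in some bag (union = {0, 1, 2, 3, 4}); every edge is covered by a bag; and for each vertex v the set of bags containing v is connected in the bag tree. The decomposition is therefore valid. The largest bag has 2 vertices, so the width is 1.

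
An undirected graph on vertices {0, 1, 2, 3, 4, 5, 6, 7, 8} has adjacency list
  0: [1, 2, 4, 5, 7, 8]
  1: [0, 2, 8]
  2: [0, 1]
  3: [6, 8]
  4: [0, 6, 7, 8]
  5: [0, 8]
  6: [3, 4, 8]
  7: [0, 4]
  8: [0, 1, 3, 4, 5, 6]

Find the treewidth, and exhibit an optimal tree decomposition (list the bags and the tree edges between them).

Every bag has size at most 3, so the width is 3 − 1 = 2 and tw(G) ≤ 2. Conversely, {0, 1, 8} is a clique of size 3, and the vertices of any clique must share a bag in every tree decomposition; so some bag has ≥ 3 vertices and tw(G) ≥ 2. Therefore the treewidth is 2.

Treewidth 2.
One such decomposition:
Bags: B1 = {0, 1, 8}  B2 = {0, 4, 8}  B3 = {0, 4, 7}  B4 = {4, 6, 8}  B5 = {0, 5, 8}  B6 = {3, 6, 8}  B7 = {0, 1, 2}
Tree: B1–B2, B2–B3, B2–B4, B1–B5, B4–B6, B1–B7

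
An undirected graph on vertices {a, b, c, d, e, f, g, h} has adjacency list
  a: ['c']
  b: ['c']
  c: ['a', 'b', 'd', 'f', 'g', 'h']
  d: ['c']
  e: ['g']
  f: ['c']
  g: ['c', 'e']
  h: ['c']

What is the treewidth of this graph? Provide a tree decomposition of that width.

Every bag has size at most 2, so the width is 2 − 1 = 1 and tw(G) ≤ 1. Since G has at least one edge (e.g. c–g), it is not an edgeless graph, so tw(G) ≥ 1. Therefore the treewidth is 1.

Treewidth 1.
Bags: B1 = {c, g}  B2 = {b, c}  B3 = {c, f}  B4 = {c, d}  B5 = {e, g}  B6 = {c, h}  B7 = {a, c}
Tree: B1–B2, B1–B3, B2–B4, B1–B5, B4–B6, B6–B7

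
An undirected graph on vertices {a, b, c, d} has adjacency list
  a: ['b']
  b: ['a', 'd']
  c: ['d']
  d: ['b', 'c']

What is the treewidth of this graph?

1

A width-1 tree decomposition is:
Bags: B1 = {a, b}  B2 = {b, d}  B3 = {c, d}
Tree: B1–B2, B2–B3
Each bag holds 2 vertices, so the decomposition has width 1, which upper-bounds the treewidth. G has an edge, so its treewidth is at least 1. Combining the bounds, tw(G) = 1.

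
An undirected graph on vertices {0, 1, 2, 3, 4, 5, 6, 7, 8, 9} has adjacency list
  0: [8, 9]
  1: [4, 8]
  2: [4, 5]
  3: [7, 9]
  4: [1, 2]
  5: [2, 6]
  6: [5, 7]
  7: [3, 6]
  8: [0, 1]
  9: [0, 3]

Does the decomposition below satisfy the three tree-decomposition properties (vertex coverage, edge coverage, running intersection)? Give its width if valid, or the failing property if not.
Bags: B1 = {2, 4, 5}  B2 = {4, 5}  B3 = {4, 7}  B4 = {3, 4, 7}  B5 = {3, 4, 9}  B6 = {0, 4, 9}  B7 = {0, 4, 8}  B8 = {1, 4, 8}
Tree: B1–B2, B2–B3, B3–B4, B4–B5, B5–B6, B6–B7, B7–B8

A tree decomposition must satisfy three properties: every vertex lies in some bag; for every edge, both endpoints lie together in some bag; and for every vertex, the bags containing it form a connected subtree. Here vertex 6 appears in no bag, so the decomposition is invalid.

No — vertex 6 appears in no bag.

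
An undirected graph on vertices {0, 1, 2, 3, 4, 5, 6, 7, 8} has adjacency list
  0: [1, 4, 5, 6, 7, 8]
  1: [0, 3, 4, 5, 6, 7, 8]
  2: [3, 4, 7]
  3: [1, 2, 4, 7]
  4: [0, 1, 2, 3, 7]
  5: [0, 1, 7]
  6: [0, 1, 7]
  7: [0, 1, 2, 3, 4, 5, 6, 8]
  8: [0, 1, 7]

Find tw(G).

A width-3 tree decomposition is:
Bags: B1 = {0, 1, 4, 7}  B2 = {1, 3, 4, 7}  B3 = {0, 1, 6, 7}  B4 = {0, 1, 5, 7}  B5 = {2, 3, 4, 7}  B6 = {0, 1, 7, 8}
Tree: B1–B2, B1–B3, B1–B4, B2–B5, B1–B6
Each bag holds 4 vertices, so the decomposition has width 3, which upper-bounds the treewidth. On the other hand G contains the 4-clique {0, 1, 7, 8}. A clique must lie in a single bag of any decomposition, so no decomposition can have width below 3. Hence tw(G) = 3 exactly.

3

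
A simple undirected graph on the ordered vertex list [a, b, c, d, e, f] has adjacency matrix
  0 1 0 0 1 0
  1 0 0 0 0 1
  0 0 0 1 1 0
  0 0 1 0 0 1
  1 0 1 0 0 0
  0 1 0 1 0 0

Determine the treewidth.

A width-2 tree decomposition is:
Bags: B1 = {a, b, e}  B2 = {b, e, f}  B3 = {d, e, f}  B4 = {c, d, e}
Tree: B1–B2, B2–B3, B3–B4
Every bag has size at most 3, so the width is 3 − 1 = 2 and tw(G) ≤ 2. Since e–a–b–f–d–c–e is a cycle in G, G is not acyclic. Forests are exactly the graphs of treewidth ≤ 1, so tw(G) ≥ 2. Hence tw(G) = 2 exactly.

2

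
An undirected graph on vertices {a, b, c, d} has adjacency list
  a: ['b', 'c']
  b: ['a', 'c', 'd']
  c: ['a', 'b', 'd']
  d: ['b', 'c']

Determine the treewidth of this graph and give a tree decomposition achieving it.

Treewidth 2.
One optimal decomposition is:
Bags: B1 = {a, b, c}  B2 = {b, c, d}
Tree: B1–B2

The largest bag has 3 vertices, giving width 2; this decomposition certifies tw(G) ≤ 2. On the other hand G contains the 3-clique {b, c, d}. A clique must lie in a single bag of any decomposition, so no decomposition can have width below 2. Hence tw(G) = 2 exactly.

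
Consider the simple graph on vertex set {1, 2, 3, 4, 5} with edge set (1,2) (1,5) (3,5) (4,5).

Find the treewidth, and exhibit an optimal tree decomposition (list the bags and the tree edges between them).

The largest bag has 2 vertices, giving width 1; this decomposition certifies tw(G) ≤ 1. Any graph with an edge has treewidth ≥ 1, and G has the edge 1–5. Therefore the treewidth is 1.

Treewidth 1.
Bags: B1 = {1, 5}  B2 = {1, 2}  B3 = {4, 5}  B4 = {3, 5}
Tree: B1–B2, B1–B3, B3–B4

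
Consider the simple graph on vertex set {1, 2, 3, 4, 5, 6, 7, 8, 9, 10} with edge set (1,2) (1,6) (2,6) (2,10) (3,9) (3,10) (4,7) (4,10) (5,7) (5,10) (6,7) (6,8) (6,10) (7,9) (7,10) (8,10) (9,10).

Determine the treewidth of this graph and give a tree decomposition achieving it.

Treewidth 2.
One such decomposition:
Bags: B1 = {7, 9, 10}  B2 = {6, 7, 10}  B3 = {2, 6, 10}  B4 = {5, 7, 10}  B5 = {4, 7, 10}  B6 = {6, 8, 10}  B7 = {1, 2, 6}  B8 = {3, 9, 10}
Tree: B1–B2, B2–B3, B1–B4, B2–B5, B3–B6, B3–B7, B1–B8

The largest bag has 3 vertices, giving width 2; this decomposition certifies tw(G) ≤ 2. Conversely, {1, 2, 6} is a clique of size 3, and the vertices of any clique must share a bag in every tree decomposition; so some bag has ≥ 3 vertices and tw(G) ≥ 2. The upper and lower bounds meet at 2, so that is the treewidth.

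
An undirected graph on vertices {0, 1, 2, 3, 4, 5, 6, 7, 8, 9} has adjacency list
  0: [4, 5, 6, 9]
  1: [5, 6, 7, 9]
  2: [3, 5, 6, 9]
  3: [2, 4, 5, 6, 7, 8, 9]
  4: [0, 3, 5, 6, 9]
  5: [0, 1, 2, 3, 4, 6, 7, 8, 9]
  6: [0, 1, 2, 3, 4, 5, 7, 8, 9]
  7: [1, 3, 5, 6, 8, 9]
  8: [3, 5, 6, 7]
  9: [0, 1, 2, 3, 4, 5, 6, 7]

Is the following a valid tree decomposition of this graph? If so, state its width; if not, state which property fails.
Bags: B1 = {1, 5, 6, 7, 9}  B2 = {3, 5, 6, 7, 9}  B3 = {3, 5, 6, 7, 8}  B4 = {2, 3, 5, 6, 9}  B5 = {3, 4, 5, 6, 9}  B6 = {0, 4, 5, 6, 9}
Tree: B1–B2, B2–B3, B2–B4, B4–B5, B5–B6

Yes; width 4.

Vertex coverage: the bags together contain {0, 1, 2, 3, 4, 5, 6, 7, 8, 9}, the full vertex set. Edge coverage: each edge of G has both endpoints in at least one bag. Running intersection: for every vertex, the bags containing it form a connected subtree. All three properties hold, so this is a valid tree decomposition of width max|bag| − 1 = 4, and hence tw(G) ≤ 4.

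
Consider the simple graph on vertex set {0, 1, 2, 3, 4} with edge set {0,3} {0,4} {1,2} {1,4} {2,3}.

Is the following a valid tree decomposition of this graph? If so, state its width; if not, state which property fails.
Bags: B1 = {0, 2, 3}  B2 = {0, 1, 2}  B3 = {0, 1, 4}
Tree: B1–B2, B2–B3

Vertex coverage: the bags together contain {0, 1, 2, 3, 4}, the full vertex set. Edge coverage: each edge of G has both endpoints in at least one bag. Running intersection: for every vertex, the bags containing it form a connected subtree. All three properties hold, so this is a valid tree decomposition of width max|bag| − 1 = 2, and hence tw(G) ≤ 2.

Yes; width 2.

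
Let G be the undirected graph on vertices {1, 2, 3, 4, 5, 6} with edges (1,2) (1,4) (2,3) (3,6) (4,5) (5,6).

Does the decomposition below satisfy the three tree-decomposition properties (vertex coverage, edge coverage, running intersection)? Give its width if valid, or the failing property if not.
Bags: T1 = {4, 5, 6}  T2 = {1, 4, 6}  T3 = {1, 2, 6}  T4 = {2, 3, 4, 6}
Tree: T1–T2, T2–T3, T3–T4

No — bags containing vertex 4 are not connected in the tree.

A tree decomposition must satisfy three properties: every vertex lies in some bag; for every edge, both endpoints lie together in some bag; and for every vertex, the bags containing it form a connected subtree. Here bags containing vertex 4 are not connected in the tree, so the decomposition is invalid.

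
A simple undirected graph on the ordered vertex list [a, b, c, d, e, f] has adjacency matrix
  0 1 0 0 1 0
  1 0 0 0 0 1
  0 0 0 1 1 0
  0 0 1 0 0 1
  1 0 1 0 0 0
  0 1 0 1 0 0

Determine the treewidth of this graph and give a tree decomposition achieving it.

The largest bag has 3 vertices, giving width 2; this decomposition certifies tw(G) ≤ 2. Since a–e–c–d–f–b–a is a cycle in G, G is not acyclic. Forests are exactly the graphs of treewidth ≤ 1, so tw(G) ≥ 2. The upper and lower bounds meet at 2, so that is the treewidth.

Treewidth 2.
One optimal decomposition is:
Bags: B1 = {a, c, e}  B2 = {a, c, d}  B3 = {a, d, f}  B4 = {a, b, f}
Tree: B1–B2, B2–B3, B3–B4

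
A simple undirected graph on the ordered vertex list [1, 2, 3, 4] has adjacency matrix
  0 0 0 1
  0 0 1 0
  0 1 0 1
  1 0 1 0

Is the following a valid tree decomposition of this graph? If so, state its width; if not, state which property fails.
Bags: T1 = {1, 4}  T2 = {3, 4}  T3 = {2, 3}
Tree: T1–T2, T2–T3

Every vertex of G appears in some bag (union = {1, 2, 3, 4}); every edge is covered by a bag; and for each vertex v the set of bags containing v is connected in the bag tree. The decomposition is therefore valid. The largest bag has 2 vertices, so the width is 1.

Yes; width 1.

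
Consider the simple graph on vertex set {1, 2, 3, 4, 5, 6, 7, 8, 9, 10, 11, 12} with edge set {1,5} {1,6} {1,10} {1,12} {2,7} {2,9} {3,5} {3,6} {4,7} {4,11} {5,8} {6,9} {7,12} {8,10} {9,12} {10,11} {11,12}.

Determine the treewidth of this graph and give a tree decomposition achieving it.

Each bag holds 4 vertices, so the decomposition has width 3, which upper-bounds the treewidth. For the lower bound: the 4 vertex sets {3,5,8}, {6}, {1}, {9,10,11,12} are disjoint, each induces a connected subgraph, and every pair is joined by at least one edge of G. Contracting each set to a single vertex therefore yields K_{4} as a minor, and since treewidth is minor-monotone, tw(G) ≥ tw(K_{4}) = 3. Combining the bounds, tw(G) = 3.

Treewidth 3.
One such decomposition:
Bags: B1 = {3, 5, 6, 8}  B2 = {1, 5, 6, 8}  B3 = {1, 6, 8, 10}  B4 = {1, 6, 9, 10}  B5 = {1, 9, 10, 12}  B6 = {9, 10, 11, 12}  B7 = {2, 9, 11, 12}  B8 = {2, 7, 11, 12}  B9 = {2, 4, 7, 11}
Tree: B1–B2, B2–B3, B3–B4, B4–B5, B5–B6, B6–B7, B7–B8, B8–B9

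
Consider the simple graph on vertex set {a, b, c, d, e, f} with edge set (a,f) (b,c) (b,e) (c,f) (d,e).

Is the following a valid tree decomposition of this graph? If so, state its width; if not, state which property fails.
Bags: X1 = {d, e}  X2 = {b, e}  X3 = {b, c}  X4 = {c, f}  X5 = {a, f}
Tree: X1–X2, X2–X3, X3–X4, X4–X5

Checking the three conditions: (i) the bags cover all of {a, b, c, d, e, f}; (ii) for each edge, some bag contains both endpoints; (iii) the bags containing any fixed vertex form a subtree. All hold, so the decomposition is valid with width 2 − 1 = 1.

Yes; width 1.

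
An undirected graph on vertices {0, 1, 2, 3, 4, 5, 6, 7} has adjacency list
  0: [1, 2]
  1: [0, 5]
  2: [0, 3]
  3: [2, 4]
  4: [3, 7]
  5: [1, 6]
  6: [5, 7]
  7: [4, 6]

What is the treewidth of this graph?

A width-2 tree decomposition is:
Bags: B1 = {4, 6, 7}  B2 = {4, 5, 6}  B3 = {1, 4, 5}  B4 = {0, 1, 4}  B5 = {0, 2, 4}  B6 = {2, 3, 4}
Tree: B1–B2, B2–B3, B3–B4, B4–B5, B5–B6
Each bag holds 3 vertices, so the decomposition has width 2, which upper-bounds the treewidth. The edges 4–7–6–5–1–0–2–3–4 form a cycle, so G is not a tree and its treewidth is at least 2. Hence tw(G) = 2 exactly.

2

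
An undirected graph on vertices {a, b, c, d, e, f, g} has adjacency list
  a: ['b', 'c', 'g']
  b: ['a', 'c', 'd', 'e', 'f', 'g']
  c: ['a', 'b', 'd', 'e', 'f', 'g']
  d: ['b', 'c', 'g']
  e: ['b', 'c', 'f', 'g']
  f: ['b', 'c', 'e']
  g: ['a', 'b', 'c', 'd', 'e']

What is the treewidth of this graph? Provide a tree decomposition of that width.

Each bag holds 4 vertices, so the decomposition has width 3, which upper-bounds the treewidth. For the lower bound, the 4 vertices {b, c, d, g} are pairwise adjacent, and any tree decomposition puts a clique entirely inside one bag — forcing width ≥ 3. Combining the bounds, tw(G) = 3.

Treewidth 3.
One optimal decomposition is:
Bags: B1 = {a, b, c, g}  B2 = {b, c, e, g}  B3 = {b, c, e, f}  B4 = {b, c, d, g}
Tree: B1–B2, B2–B3, B1–B4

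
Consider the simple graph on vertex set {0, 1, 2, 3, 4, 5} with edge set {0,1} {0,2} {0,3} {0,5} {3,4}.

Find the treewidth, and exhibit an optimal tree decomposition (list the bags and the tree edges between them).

Every bag has size at most 2, so the width is 2 − 1 = 1 and tw(G) ≤ 1. Any graph with an edge has treewidth ≥ 1, and G has the edge 0–3. Therefore the treewidth is 1.

Treewidth 1.
One optimal decomposition is:
Bags: B1 = {0, 3}  B2 = {0, 1}  B3 = {0, 2}  B4 = {0, 5}  B5 = {3, 4}
Tree: B1–B2, B2–B3, B3–B4, B1–B5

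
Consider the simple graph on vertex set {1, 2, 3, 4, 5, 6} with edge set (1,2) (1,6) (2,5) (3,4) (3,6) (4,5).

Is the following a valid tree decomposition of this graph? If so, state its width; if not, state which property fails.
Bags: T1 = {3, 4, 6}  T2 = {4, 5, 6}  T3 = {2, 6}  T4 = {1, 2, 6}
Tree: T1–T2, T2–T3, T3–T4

A tree decomposition must satisfy three properties: every vertex lies in some bag; for every edge, both endpoints lie together in some bag; and for every vertex, the bags containing it form a connected subtree. Here edge (5,2) lies in no bag, so the decomposition is invalid.

No — edge (5,2) lies in no bag.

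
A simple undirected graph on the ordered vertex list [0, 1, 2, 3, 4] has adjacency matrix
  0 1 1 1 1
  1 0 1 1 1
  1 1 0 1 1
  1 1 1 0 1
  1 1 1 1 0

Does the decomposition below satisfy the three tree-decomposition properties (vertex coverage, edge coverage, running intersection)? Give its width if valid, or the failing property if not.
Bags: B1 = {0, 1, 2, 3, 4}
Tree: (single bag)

Every vertex of G appears in some bag (union = {0, 1, 2, 3, 4}); every edge is covered by a bag; and for each vertex v the set of bags containing v is connected in the bag tree. The decomposition is therefore valid. The largest bag has 5 vertices, so the width is 4.

Yes; width 4.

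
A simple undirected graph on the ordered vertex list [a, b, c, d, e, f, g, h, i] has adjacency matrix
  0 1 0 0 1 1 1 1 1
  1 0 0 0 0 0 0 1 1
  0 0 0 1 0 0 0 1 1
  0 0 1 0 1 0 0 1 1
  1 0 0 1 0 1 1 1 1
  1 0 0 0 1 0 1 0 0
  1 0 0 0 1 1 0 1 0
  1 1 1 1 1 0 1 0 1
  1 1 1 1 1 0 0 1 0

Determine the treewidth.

A width-3 tree decomposition is:
Bags: B1 = {a, e, h, i}  B2 = {a, e, g, h}  B3 = {a, b, h, i}  B4 = {d, e, h, i}  B5 = {c, d, h, i}  B6 = {a, e, f, g}
Tree: B1–B2, B1–B3, B1–B4, B4–B5, B2–B6
The largest bag has 4 vertices, giving width 3; this decomposition certifies tw(G) ≤ 3. Conversely, {a, e, g, h} is a clique of size 4, and the vertices of any clique must share a bag in every tree decomposition; so some bag has ≥ 4 vertices and tw(G) ≥ 3. Combining the bounds, tw(G) = 3.

3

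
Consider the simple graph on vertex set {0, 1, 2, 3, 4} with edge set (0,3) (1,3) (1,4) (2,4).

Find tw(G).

1

A width-1 tree decomposition is:
Bags: B1 = {2, 4}  B2 = {1, 4}  B3 = {1, 3}  B4 = {0, 3}
Tree: B1–B2, B2–B3, B3–B4
Every bag has size at most 2, so the width is 2 − 1 = 1 and tw(G) ≤ 1. G has an edge, so its treewidth is at least 1. Therefore the treewidth is 1.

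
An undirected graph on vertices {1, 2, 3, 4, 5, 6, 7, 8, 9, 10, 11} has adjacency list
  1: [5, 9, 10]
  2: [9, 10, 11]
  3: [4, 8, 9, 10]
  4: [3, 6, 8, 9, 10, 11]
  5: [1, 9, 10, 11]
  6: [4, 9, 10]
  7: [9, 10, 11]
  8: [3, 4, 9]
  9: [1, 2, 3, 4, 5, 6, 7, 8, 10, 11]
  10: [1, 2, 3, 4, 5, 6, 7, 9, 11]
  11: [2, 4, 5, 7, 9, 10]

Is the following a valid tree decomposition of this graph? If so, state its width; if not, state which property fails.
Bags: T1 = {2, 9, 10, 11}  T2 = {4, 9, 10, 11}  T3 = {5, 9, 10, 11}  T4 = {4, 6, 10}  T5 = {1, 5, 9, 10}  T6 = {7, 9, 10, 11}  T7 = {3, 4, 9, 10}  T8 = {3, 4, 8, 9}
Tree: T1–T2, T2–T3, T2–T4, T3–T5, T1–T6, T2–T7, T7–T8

No — edge (9,6) lies in no bag.

A tree decomposition must satisfy three properties: every vertex lies in some bag; for every edge, both endpoints lie together in some bag; and for every vertex, the bags containing it form a connected subtree. Here edge (9,6) lies in no bag, so the decomposition is invalid.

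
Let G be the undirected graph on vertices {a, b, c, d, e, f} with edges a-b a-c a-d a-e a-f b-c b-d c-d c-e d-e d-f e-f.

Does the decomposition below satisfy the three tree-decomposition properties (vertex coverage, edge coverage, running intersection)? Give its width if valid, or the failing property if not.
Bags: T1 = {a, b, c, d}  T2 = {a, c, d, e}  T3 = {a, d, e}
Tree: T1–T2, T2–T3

A tree decomposition must satisfy three properties: every vertex lies in some bag; for every edge, both endpoints lie together in some bag; and for every vertex, the bags containing it form a connected subtree. Here vertex f appears in no bag, so the decomposition is invalid.

No — vertex f appears in no bag.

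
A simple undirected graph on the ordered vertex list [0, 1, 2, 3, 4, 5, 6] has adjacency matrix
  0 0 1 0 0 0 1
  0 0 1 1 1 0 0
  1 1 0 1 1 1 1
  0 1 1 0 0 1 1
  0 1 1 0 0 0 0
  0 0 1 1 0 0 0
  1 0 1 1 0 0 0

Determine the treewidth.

A width-2 tree decomposition is:
Bags: B1 = {2, 3, 5}  B2 = {1, 2, 3}  B3 = {1, 2, 4}  B4 = {2, 3, 6}  B5 = {0, 2, 6}
Tree: B1–B2, B2–B3, B1–B4, B4–B5
The largest bag has 3 vertices, giving width 2; this decomposition certifies tw(G) ≤ 2. On the other hand G contains the 3-clique {0, 2, 6}. A clique must lie in a single bag of any decomposition, so no decomposition can have width below 2. The upper and lower bounds meet at 2, so that is the treewidth.

2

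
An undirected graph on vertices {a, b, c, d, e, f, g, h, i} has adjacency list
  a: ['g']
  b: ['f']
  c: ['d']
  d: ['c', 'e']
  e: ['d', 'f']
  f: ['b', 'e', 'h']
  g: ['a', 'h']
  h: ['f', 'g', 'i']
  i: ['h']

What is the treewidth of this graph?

1

A width-1 tree decomposition is:
Bags: B1 = {f, h}  B2 = {e, f}  B3 = {g, h}  B4 = {b, f}  B5 = {d, e}  B6 = {a, g}  B7 = {c, d}  B8 = {h, i}
Tree: B1–B2, B1–B3, B1–B4, B2–B5, B3–B6, B5–B7, B1–B8
Every bag has size at most 2, so the width is 2 − 1 = 1 and tw(G) ≤ 1. Any graph with an edge has treewidth ≥ 1, and G has the edge f–h. Therefore the treewidth is 1.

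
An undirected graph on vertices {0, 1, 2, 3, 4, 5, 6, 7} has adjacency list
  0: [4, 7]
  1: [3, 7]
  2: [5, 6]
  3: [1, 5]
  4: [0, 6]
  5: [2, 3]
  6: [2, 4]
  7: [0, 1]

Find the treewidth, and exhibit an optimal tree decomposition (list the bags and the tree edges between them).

Treewidth 2.
Bags: B1 = {0, 1, 7}  B2 = {0, 1, 3}  B3 = {0, 3, 5}  B4 = {0, 2, 5}  B5 = {0, 2, 6}  B6 = {0, 4, 6}
Tree: B1–B2, B2–B3, B3–B4, B4–B5, B5–B6

The largest bag has 3 vertices, giving width 2; this decomposition certifies tw(G) ≤ 2. The edges 0–7–1–3–5–2–6–4–0 form a cycle, so G is not a tree and its treewidth is at least 2. Hence tw(G) = 2 exactly.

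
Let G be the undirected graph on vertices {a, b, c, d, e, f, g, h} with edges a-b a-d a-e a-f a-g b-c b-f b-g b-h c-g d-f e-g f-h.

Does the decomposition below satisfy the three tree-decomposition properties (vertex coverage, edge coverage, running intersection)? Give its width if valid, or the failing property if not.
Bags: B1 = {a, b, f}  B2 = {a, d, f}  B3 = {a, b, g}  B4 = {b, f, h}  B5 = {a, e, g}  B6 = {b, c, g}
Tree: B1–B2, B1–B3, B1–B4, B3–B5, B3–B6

Yes; width 2.

Every vertex of G appears in some bag (union = {a, b, c, d, e, f, g, h}); every edge is covered by a bag; and for each vertex v the set of bags containing v is connected in the bag tree. The decomposition is therefore valid. The largest bag has 3 vertices, so the width is 2.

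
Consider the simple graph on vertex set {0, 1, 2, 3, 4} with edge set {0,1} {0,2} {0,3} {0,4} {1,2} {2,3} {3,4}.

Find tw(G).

2

A width-2 tree decomposition is:
Bags: B1 = {0, 3, 4}  B2 = {0, 2, 3}  B3 = {0, 1, 2}
Tree: B1–B2, B2–B3
Each bag holds 3 vertices, so the decomposition has width 2, which upper-bounds the treewidth. Conversely, {0, 1, 2} is a clique of size 3, and the vertices of any clique must share a bag in every tree decomposition; so some bag has ≥ 3 vertices and tw(G) ≥ 2. Hence tw(G) = 2 exactly.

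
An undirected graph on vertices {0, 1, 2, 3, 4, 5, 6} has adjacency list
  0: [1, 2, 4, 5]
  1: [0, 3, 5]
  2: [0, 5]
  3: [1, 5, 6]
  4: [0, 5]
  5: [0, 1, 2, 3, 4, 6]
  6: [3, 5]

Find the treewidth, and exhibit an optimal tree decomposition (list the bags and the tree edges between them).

Every bag has size at most 3, so the width is 3 − 1 = 2 and tw(G) ≤ 2. On the other hand G contains the 3-clique {0, 1, 5}. A clique must lie in a single bag of any decomposition, so no decomposition can have width below 2. Therefore the treewidth is 2.

Treewidth 2.
Bags: B1 = {1, 3, 5}  B2 = {3, 5, 6}  B3 = {0, 1, 5}  B4 = {0, 4, 5}  B5 = {0, 2, 5}
Tree: B1–B2, B1–B3, B3–B4, B3–B5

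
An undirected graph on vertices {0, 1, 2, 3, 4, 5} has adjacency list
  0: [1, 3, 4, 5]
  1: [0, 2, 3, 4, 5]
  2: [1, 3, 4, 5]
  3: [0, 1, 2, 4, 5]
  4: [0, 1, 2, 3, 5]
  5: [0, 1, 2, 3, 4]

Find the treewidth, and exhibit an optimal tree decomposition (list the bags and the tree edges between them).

Each bag holds 5 vertices, so the decomposition has width 4, which upper-bounds the treewidth. On the other hand G contains the 5-clique {0, 1, 3, 4, 5}. A clique must lie in a single bag of any decomposition, so no decomposition can have width below 4. Combining the bounds, tw(G) = 4.

Treewidth 4.
One such decomposition:
Bags: B1 = {1, 2, 3, 4, 5}  B2 = {0, 1, 3, 4, 5}
Tree: B1–B2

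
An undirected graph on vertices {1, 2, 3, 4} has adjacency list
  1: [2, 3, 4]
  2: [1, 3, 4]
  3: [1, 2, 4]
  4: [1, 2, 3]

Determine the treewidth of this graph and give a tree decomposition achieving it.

A single bag containing all 4 vertices is trivially a valid decomposition of width 3. Conversely, {1, 2, 3, 4} is a clique of size 4, and the vertices of any clique must share a bag in every tree decomposition; so some bag has ≥ 4 vertices and tw(G) ≥ 3. Combining the bounds, tw(G) = 3.

Treewidth 3.
One optimal decomposition is:
Bags: B1 = {1, 2, 3, 4}
Tree: (single bag)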